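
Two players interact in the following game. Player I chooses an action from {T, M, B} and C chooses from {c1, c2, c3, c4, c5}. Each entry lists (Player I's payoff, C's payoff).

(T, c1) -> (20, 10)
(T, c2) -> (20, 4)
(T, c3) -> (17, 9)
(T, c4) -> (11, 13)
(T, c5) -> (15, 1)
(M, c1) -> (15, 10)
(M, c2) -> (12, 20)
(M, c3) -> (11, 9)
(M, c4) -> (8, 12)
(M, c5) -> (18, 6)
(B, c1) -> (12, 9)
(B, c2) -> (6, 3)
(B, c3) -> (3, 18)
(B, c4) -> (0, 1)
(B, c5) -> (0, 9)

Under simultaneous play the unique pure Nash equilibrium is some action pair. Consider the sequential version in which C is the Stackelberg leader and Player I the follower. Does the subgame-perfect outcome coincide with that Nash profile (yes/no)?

yes

Backward induction with C moving first.
- c1: BR = T, leader payoff 10.
- c2: BR = T, leader payoff 4.
- c3: BR = T, leader payoff 9.
- c4: BR = T, leader payoff 13.
- c5: BR = M, leader payoff 6.
C's induced payoffs are 10, 4, 9, 13, 6, so C commits to c4. Subgame-perfect outcome: (T, c4) with payoffs (11, 13).
Under simultaneous play:
Player I's best replies: c1→T; c2→T; c3→T; c4→T; c5→M.
C's best replies: T→c4; M→c2; B→c3.
Only (T, c4) has each player best-responding; Nash payoffs (11, 13).
Sequential outcome (T, c4) coincides with the Nash profile (T, c4).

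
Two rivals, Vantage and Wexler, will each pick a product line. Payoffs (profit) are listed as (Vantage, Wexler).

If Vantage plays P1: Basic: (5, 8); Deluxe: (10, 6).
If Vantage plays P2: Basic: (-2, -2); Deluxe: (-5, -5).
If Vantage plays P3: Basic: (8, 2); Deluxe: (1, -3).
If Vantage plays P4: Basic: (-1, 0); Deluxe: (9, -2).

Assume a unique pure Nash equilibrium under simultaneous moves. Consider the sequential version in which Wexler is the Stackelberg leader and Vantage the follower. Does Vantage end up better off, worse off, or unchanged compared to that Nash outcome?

better off

Work backward from Vantage's decision.
- Basic: BR = P3, leader payoff 2.
- Deluxe: BR = P1, leader payoff 6.
Among 2, 6, the best is 6 at Deluxe. Subgame-perfect outcome: (P1, Deluxe) with payoffs (10, 6).
Under simultaneous play:
Vantage's best replies: Basic→P3; Deluxe→P1.
Wexler's best replies: P1→Basic; P2→Basic; P3→Basic; P4→Basic.
The unique mutual best reply is (P3, Basic), giving (8, 2).
Vantage earns 10 sequentially versus 8 at the Nash outcome: better off.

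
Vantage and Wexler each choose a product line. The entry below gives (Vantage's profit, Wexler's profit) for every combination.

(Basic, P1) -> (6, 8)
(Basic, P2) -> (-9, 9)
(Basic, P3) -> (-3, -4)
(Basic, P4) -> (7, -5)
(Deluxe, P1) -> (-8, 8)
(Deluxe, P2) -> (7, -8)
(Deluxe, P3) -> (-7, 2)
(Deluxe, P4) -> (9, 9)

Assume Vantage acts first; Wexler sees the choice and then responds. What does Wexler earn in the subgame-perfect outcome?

9

Backward induction with Vantage moving first.
- Basic: Wexler compares 8, 9, -4, -5 and picks P2; Vantage would get -9.
- Deluxe: Wexler compares 8, -8, 2, 9 and picks P4; Vantage would get 9.
Among -9, 9, the best is 9 at Deluxe. Subgame-perfect outcome: (Deluxe, P4) with payoffs (9, 9).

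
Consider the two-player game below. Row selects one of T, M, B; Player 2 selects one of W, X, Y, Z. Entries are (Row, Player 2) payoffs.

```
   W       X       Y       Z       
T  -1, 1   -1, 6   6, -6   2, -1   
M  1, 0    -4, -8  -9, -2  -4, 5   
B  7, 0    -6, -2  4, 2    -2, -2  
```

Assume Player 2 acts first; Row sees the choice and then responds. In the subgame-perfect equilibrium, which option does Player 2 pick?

X

Row best-responds to each possible Player 2 move:
- W: BR = B, leader payoff 0.
- X: BR = T, leader payoff 6.
- Y: BR = T, leader payoff -6.
- Z: BR = T, leader payoff -1.
Among 0, 6, -6, -1, the best is 6 at X. Subgame-perfect outcome: (T, X) with payoffs (-1, 6).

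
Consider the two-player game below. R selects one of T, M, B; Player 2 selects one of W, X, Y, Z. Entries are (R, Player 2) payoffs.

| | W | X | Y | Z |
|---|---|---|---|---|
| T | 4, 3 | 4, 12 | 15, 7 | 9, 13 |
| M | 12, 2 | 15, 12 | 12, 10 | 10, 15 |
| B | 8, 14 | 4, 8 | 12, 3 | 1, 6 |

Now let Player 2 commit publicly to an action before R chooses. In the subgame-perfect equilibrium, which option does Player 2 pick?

Z

Solve by backward induction (Player 2 leads).
- W: BR = M, leader payoff 2.
- X: BR = M, leader payoff 12.
- Y: BR = T, leader payoff 7.
- Z: BR = M, leader payoff 15.
Maximizing over 2, 12, 7, 15, Player 2 chooses Z. Subgame-perfect outcome: (M, Z) with payoffs (10, 15).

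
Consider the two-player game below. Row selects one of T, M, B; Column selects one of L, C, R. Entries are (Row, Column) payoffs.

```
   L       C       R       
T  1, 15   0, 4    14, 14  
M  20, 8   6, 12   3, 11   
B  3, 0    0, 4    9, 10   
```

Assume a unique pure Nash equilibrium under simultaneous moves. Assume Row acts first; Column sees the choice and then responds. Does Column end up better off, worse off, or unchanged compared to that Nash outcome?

Column best-responds to each possible Row move:
- T: Column compares 15, 4, 14 and picks L; Row would get 1.
- M: Column compares 8, 12, 11 and picks C; Row would get 6.
- B: Column compares 0, 4, 10 and picks R; Row would get 9.
Row's induced payoffs are 1, 6, 9, so Row commits to B. Subgame-perfect outcome: (B, R) with payoffs (9, 10).
For the simultaneous game, intersect best replies.
Row's best replies: L→M; C→M; R→T.
Column's best replies: T→L; M→C; B→R.
Only (M, C) has each player best-responding; Nash payoffs (6, 12).
Column earns 10 sequentially versus 12 at the Nash outcome: worse off.

worse off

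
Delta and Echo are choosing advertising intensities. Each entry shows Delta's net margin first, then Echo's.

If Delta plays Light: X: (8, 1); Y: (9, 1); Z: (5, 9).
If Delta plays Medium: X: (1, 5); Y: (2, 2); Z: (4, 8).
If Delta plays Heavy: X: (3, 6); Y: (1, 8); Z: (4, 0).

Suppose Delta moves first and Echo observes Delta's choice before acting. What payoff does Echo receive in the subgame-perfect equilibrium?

9

Echo best-responds to each possible Delta move:
- Light → Echo plays Z (best of 1, 1, 9); Delta gets 5.
- Medium → Echo plays Z (best of 5, 2, 8); Delta gets 4.
- Heavy → Echo plays Y (best of 6, 8, 0); Delta gets 1.
Delta's induced payoffs are 5, 4, 1, so Delta commits to Light. Subgame-perfect outcome: (Light, Z) with payoffs (5, 9).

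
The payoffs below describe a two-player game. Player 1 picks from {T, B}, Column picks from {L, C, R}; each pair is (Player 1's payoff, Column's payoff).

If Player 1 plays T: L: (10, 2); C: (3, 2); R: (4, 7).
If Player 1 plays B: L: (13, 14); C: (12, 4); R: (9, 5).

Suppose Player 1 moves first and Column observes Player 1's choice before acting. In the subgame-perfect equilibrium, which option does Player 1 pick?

B

Backward induction with Player 1 moving first.
- T: Column compares 2, 2, 7 and picks R; Player 1 would get 4.
- B: Column compares 14, 4, 5 and picks L; Player 1 would get 13.
Player 1's induced payoffs are 4, 13, so Player 1 commits to B. Subgame-perfect outcome: (B, L) with payoffs (13, 14).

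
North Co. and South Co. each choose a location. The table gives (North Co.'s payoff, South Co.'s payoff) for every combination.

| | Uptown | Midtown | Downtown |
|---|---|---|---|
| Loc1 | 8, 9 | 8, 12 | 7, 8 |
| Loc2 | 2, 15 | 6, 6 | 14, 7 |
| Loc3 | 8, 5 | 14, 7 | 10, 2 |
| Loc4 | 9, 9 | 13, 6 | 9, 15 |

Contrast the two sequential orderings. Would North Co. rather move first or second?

If North Co. leads: South Co.'s best replies are Loc1→Midtown, Loc2→Uptown, Loc3→Midtown, Loc4→Downtown; North Co.'s induced payoffs 8, 2, 14, 9; outcome (Loc3, Midtown), payoffs (14, 7).
If South Co. leads: North Co.'s best replies are Uptown→Loc4, Midtown→Loc3, Downtown→Loc2; South Co.'s induced payoffs 9, 7, 7; outcome (Loc4, Uptown), payoffs (9, 9).
North Co. gets 14 moving first and 9 moving second, so North Co. prefers to move first.

first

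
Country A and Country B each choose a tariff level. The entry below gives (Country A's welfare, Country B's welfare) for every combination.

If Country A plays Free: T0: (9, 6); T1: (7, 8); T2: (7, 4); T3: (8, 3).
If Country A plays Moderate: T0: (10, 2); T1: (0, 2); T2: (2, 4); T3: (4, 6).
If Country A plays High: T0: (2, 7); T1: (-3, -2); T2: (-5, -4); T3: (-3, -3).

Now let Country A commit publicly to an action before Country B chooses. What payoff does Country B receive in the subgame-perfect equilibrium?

Country B best-responds to each possible Country A move:
- Free: BR = T1, leader payoff 7.
- Moderate: BR = T3, leader payoff 4.
- High: BR = T0, leader payoff 2.
Among 7, 4, 2, the best is 7 at Free. Subgame-perfect outcome: (Free, T1) with payoffs (7, 8).

8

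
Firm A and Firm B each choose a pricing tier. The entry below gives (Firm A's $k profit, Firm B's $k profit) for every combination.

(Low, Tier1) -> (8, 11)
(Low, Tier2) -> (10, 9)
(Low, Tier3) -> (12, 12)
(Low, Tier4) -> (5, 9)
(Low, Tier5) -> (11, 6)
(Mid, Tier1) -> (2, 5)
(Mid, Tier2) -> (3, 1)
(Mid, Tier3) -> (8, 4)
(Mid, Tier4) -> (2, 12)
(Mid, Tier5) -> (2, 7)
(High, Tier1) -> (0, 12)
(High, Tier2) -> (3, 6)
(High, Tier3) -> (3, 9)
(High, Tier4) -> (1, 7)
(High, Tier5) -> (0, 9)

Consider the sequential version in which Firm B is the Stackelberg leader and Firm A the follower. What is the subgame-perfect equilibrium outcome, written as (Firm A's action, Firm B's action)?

(Low, Tier3)

Backward induction with Firm B moving first.
- Tier1 → Firm A plays Low (best of 8, 2, 0); Firm B gets 11.
- Tier2 → Firm A plays Low (best of 10, 3, 3); Firm B gets 9.
- Tier3 → Firm A plays Low (best of 12, 8, 3); Firm B gets 12.
- Tier4 → Firm A plays Low (best of 5, 2, 1); Firm B gets 9.
- Tier5 → Firm A plays Low (best of 11, 2, 0); Firm B gets 6.
Maximizing over 11, 9, 12, 9, 6, Firm B chooses Tier3. Subgame-perfect outcome: (Low, Tier3) with payoffs (12, 12).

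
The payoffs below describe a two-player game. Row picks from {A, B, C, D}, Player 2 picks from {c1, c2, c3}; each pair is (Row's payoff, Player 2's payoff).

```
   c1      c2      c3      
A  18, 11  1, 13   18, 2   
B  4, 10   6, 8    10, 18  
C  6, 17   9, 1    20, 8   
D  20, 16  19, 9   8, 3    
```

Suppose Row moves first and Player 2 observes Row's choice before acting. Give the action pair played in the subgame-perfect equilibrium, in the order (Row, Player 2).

Player 2 best-responds to each possible Row move:
- A → Player 2 plays c2 (best of 11, 13, 2); Row gets 1.
- B → Player 2 plays c3 (best of 10, 8, 18); Row gets 10.
- C → Player 2 plays c1 (best of 17, 1, 8); Row gets 6.
- D → Player 2 plays c1 (best of 16, 9, 3); Row gets 20.
Among 1, 10, 6, 20, the best is 20 at D. Subgame-perfect outcome: (D, c1) with payoffs (20, 16).

(D, c1)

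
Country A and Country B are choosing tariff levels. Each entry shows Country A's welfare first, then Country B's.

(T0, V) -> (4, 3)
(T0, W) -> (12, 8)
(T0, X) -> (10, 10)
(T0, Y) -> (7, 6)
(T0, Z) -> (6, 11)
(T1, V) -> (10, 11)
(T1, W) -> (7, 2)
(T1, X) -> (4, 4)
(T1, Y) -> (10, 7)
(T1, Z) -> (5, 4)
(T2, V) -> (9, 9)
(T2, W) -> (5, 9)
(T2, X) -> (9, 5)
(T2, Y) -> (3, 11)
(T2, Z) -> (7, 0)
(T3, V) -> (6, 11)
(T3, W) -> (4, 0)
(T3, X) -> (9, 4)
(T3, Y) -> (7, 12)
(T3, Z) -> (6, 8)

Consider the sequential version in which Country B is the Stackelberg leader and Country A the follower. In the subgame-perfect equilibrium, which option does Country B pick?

Work backward from Country A's decision.
- V: Country A compares 4, 10, 9, 6 and picks T1; Country B would get 11.
- W: Country A compares 12, 7, 5, 4 and picks T0; Country B would get 8.
- X: Country A compares 10, 4, 9, 9 and picks T0; Country B would get 10.
- Y: Country A compares 7, 10, 3, 7 and picks T1; Country B would get 7.
- Z: Country A compares 6, 5, 7, 6 and picks T2; Country B would get 0.
Country B's induced payoffs are 11, 8, 10, 7, 0, so Country B commits to V. Subgame-perfect outcome: (T1, V) with payoffs (10, 11).

V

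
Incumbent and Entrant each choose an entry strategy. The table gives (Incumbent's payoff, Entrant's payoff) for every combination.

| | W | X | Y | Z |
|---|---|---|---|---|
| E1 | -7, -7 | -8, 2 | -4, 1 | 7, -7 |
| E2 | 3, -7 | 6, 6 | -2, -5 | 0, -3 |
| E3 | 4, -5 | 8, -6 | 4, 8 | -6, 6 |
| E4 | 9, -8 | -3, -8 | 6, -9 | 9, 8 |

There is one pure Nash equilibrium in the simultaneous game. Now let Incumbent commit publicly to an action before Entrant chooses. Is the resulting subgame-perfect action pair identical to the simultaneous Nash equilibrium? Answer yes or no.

Work backward from Entrant's decision.
- E1: Entrant compares -7, 2, 1, -7 and picks X; Incumbent would get -8.
- E2: Entrant compares -7, 6, -5, -3 and picks X; Incumbent would get 6.
- E3: Entrant compares -5, -6, 8, 6 and picks Y; Incumbent would get 4.
- E4: Entrant compares -8, -8, -9, 8 and picks Z; Incumbent would get 9.
Incumbent's induced payoffs are -8, 6, 4, 9, so Incumbent commits to E4. Subgame-perfect outcome: (E4, Z) with payoffs (9, 8).
Under simultaneous play:
Incumbent's best replies: W→E4; X→E3; Y→E4; Z→E4.
Entrant's best replies: E1→X; E2→X; E3→Y; E4→Z.
Only (E4, Z) has each player best-responding; Nash payoffs (9, 8).
Sequential outcome (E4, Z) coincides with the Nash profile (E4, Z).

yes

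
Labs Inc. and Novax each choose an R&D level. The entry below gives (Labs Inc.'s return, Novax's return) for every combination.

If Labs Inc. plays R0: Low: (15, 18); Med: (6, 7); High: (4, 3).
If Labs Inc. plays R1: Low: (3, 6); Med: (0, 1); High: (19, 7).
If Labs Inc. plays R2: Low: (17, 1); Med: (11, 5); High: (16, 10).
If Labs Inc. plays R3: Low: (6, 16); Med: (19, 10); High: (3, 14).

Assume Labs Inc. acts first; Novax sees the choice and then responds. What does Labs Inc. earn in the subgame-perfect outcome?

19

Work backward from Novax's decision.
- R0: BR = Low, leader payoff 15.
- R1: BR = High, leader payoff 19.
- R2: BR = High, leader payoff 16.
- R3: BR = Low, leader payoff 6.
Among 15, 19, 16, 6, the best is 19 at R1. Subgame-perfect outcome: (R1, High) with payoffs (19, 7).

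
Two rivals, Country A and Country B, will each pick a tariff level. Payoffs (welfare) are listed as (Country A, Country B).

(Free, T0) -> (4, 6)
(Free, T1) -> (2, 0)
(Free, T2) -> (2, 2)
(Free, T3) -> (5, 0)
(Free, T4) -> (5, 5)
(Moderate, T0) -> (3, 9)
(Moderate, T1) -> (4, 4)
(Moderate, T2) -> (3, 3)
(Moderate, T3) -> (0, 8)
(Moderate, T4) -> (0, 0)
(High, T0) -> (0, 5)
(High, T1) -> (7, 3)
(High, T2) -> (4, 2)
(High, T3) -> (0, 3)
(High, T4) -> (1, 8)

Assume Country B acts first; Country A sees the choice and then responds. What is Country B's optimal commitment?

Work backward from Country A's decision.
- T0: Country A compares 4, 3, 0 and picks Free; Country B would get 6.
- T1: Country A compares 2, 4, 7 and picks High; Country B would get 3.
- T2: Country A compares 2, 3, 4 and picks High; Country B would get 2.
- T3: Country A compares 5, 0, 0 and picks Free; Country B would get 0.
- T4: Country A compares 5, 0, 1 and picks Free; Country B would get 5.
Maximizing over 6, 3, 2, 0, 5, Country B chooses T0. Subgame-perfect outcome: (Free, T0) with payoffs (4, 6).

T0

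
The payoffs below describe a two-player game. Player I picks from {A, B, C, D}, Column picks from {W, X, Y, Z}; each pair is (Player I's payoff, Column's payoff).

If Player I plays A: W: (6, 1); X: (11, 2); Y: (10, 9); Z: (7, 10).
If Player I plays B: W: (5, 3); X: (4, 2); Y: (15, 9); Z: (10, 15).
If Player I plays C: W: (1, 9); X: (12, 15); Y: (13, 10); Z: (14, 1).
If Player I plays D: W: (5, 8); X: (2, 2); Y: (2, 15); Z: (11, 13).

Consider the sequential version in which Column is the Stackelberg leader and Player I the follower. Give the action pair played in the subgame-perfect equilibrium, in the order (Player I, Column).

(C, X)

Solve by backward induction (Column leads).
- W → Player I plays A (best of 6, 5, 1, 5); Column gets 1.
- X → Player I plays C (best of 11, 4, 12, 2); Column gets 15.
- Y → Player I plays B (best of 10, 15, 13, 2); Column gets 9.
- Z → Player I plays C (best of 7, 10, 14, 11); Column gets 1.
Column's induced payoffs are 1, 15, 9, 1, so Column commits to X. Subgame-perfect outcome: (C, X) with payoffs (12, 15).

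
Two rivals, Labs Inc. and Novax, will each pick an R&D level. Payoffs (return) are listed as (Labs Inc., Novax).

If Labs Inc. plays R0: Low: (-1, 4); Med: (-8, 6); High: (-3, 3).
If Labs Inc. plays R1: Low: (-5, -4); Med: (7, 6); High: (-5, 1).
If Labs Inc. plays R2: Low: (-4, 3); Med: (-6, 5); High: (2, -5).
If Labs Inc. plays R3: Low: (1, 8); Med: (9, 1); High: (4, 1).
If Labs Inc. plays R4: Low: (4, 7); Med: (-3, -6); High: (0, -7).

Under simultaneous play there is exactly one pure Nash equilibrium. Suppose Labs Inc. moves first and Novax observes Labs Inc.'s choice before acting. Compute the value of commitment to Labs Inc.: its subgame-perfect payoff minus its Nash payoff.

3

Work backward from Novax's decision.
- R0: BR = Med, leader payoff -8.
- R1: BR = Med, leader payoff 7.
- R2: BR = Med, leader payoff -6.
- R3: BR = Low, leader payoff 1.
- R4: BR = Low, leader payoff 4.
Labs Inc.'s induced payoffs are -8, 7, -6, 1, 4, so Labs Inc. commits to R1. Subgame-perfect outcome: (R1, Med) with payoffs (7, 6).
Now find the simultaneous Nash equilibrium.
Labs Inc.'s best replies: Low→R4; Med→R3; High→R3.
Novax's best replies: R0→Med; R1→Med; R2→Med; R3→Low; R4→Low.
The unique mutual best reply is (R4, Low), giving (4, 7).
Labs Inc.'s commitment gain: 7 − 4 = 3.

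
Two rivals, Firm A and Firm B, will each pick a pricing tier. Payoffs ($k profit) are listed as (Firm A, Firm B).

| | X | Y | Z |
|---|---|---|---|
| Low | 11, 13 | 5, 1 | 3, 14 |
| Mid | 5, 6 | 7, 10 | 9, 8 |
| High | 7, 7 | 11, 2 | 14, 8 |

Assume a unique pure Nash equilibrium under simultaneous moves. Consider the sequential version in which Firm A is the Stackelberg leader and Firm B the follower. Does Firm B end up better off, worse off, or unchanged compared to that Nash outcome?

Solve by backward induction (Firm A leads).
- Low → Firm B plays Z (best of 13, 1, 14); Firm A gets 3.
- Mid → Firm B plays Y (best of 6, 10, 8); Firm A gets 7.
- High → Firm B plays Z (best of 7, 2, 8); Firm A gets 14.
Firm A's induced payoffs are 3, 7, 14, so Firm A commits to High. Subgame-perfect outcome: (High, Z) with payoffs (14, 8).
Now find the simultaneous Nash equilibrium.
Firm A's best replies: X→Low; Y→High; Z→High.
Firm B's best replies: Low→Z; Mid→Y; High→Z.
Only (High, Z) has each player best-responding; Nash payoffs (14, 8).
Firm B earns 8 sequentially versus 8 at the Nash outcome: unchanged.

unchanged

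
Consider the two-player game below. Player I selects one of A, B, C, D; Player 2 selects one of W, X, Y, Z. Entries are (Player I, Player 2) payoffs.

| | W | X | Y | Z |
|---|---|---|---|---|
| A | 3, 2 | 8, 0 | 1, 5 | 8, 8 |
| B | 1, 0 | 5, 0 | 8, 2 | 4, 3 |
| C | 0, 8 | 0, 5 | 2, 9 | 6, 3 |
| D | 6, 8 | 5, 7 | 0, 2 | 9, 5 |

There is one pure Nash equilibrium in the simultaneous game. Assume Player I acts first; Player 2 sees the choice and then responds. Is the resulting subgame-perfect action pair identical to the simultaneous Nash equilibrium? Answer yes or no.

Player 2 best-responds to each possible Player I move:
- A → Player 2 plays Z (best of 2, 0, 5, 8); Player I gets 8.
- B → Player 2 plays Z (best of 0, 0, 2, 3); Player I gets 4.
- C → Player 2 plays Y (best of 8, 5, 9, 3); Player I gets 2.
- D → Player 2 plays W (best of 8, 7, 2, 5); Player I gets 6.
Maximizing over 8, 4, 2, 6, Player I chooses A. Subgame-perfect outcome: (A, Z) with payoffs (8, 8).
Now find the simultaneous Nash equilibrium.
Player I's best replies: W→D; X→A; Y→B; Z→D.
Player 2's best replies: A→Z; B→Z; C→Y; D→W.
Only (D, W) has each player best-responding; Nash payoffs (6, 8).
Sequential outcome (A, Z) differs from the Nash profile (D, W).

no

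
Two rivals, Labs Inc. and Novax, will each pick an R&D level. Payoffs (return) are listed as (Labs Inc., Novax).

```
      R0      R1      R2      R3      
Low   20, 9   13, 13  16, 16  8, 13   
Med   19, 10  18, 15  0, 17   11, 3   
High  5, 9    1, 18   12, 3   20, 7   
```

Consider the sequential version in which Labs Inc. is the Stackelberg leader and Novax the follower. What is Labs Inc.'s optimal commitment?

Novax best-responds to each possible Labs Inc. move:
- Low: Novax compares 9, 13, 16, 13 and picks R2; Labs Inc. would get 16.
- Med: Novax compares 10, 15, 17, 3 and picks R2; Labs Inc. would get 0.
- High: Novax compares 9, 18, 3, 7 and picks R1; Labs Inc. would get 1.
Maximizing over 16, 0, 1, Labs Inc. chooses Low. Subgame-perfect outcome: (Low, R2) with payoffs (16, 16).

Low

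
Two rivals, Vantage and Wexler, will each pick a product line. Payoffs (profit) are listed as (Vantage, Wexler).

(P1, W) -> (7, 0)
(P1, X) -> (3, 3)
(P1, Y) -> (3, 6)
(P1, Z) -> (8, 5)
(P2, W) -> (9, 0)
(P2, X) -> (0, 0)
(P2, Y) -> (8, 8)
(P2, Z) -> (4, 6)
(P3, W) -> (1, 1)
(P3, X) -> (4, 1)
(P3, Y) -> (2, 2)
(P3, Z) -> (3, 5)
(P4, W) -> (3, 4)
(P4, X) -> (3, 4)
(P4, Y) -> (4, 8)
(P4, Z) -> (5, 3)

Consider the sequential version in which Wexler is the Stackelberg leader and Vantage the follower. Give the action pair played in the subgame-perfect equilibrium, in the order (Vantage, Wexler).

(P2, Y)

Work backward from Vantage's decision.
- W: Vantage compares 7, 9, 1, 3 and picks P2; Wexler would get 0.
- X: Vantage compares 3, 0, 4, 3 and picks P3; Wexler would get 1.
- Y: Vantage compares 3, 8, 2, 4 and picks P2; Wexler would get 8.
- Z: Vantage compares 8, 4, 3, 5 and picks P1; Wexler would get 5.
Wexler's induced payoffs are 0, 1, 8, 5, so Wexler commits to Y. Subgame-perfect outcome: (P2, Y) with payoffs (8, 8).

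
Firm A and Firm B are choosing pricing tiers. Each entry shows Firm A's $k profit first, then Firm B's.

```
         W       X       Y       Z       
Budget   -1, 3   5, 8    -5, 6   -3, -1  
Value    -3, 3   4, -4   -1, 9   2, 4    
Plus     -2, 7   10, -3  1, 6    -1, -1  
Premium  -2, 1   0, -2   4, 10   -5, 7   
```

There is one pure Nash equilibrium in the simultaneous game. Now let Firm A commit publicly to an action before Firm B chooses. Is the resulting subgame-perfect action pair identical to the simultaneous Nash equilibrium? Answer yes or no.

no

Backward induction with Firm A moving first.
- Budget: BR = X, leader payoff 5.
- Value: BR = Y, leader payoff -1.
- Plus: BR = W, leader payoff -2.
- Premium: BR = Y, leader payoff 4.
Firm A's induced payoffs are 5, -1, -2, 4, so Firm A commits to Budget. Subgame-perfect outcome: (Budget, X) with payoffs (5, 8).
Under simultaneous play:
Firm A's best replies: W→Budget; X→Plus; Y→Premium; Z→Value.
Firm B's best replies: Budget→X; Value→Y; Plus→W; Premium→Y.
The unique mutual best reply is (Premium, Y), giving (4, 10).
Sequential outcome (Budget, X) differs from the Nash profile (Premium, Y).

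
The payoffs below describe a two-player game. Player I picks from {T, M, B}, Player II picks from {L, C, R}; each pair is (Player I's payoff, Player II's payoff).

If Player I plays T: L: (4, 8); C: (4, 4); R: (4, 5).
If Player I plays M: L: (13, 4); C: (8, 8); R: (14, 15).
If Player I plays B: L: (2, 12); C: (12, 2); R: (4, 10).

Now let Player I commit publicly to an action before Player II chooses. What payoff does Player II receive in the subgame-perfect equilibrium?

Player II best-responds to each possible Player I move:
- T → Player II plays L (best of 8, 4, 5); Player I gets 4.
- M → Player II plays R (best of 4, 8, 15); Player I gets 14.
- B → Player II plays L (best of 12, 2, 10); Player I gets 2.
Among 4, 14, 2, the best is 14 at M. Subgame-perfect outcome: (M, R) with payoffs (14, 15).

15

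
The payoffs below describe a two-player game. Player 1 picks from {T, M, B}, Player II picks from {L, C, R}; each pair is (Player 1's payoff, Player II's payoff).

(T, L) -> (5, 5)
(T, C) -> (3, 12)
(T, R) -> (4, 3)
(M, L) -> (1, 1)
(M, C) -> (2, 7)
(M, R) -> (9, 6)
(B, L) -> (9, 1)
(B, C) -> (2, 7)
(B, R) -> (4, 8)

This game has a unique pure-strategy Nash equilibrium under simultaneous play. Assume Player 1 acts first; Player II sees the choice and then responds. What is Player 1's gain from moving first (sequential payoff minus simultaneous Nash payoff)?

1

Solve by backward induction (Player 1 leads).
- T → Player II plays C (best of 5, 12, 3); Player 1 gets 3.
- M → Player II plays C (best of 1, 7, 6); Player 1 gets 2.
- B → Player II plays R (best of 1, 7, 8); Player 1 gets 4.
Player 1's induced payoffs are 3, 2, 4, so Player 1 commits to B. Subgame-perfect outcome: (B, R) with payoffs (4, 8).
Now find the simultaneous Nash equilibrium.
Player 1's best replies: L→B; C→T; R→M.
Player II's best replies: T→C; M→C; B→R.
The unique mutual best reply is (T, C), giving (3, 12).
Player 1's commitment gain: 4 − 3 = 1.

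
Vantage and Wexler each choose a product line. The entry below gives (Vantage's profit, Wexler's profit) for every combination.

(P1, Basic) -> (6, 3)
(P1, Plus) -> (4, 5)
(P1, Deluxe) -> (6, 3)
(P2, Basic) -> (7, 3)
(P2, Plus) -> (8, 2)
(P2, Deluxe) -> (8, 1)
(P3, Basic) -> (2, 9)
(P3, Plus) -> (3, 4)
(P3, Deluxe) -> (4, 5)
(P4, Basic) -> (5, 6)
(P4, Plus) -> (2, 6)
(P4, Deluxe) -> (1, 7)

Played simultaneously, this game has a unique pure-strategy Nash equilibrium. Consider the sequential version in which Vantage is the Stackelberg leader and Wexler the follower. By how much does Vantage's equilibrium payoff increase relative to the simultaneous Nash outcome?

Backward induction with Vantage moving first.
- P1: BR = Plus, leader payoff 4.
- P2: BR = Basic, leader payoff 7.
- P3: BR = Basic, leader payoff 2.
- P4: BR = Deluxe, leader payoff 1.
Among 4, 7, 2, 1, the best is 7 at P2. Subgame-perfect outcome: (P2, Basic) with payoffs (7, 3).
Now find the simultaneous Nash equilibrium.
Vantage's best replies: Basic→P2; Plus→P2; Deluxe→P2.
Wexler's best replies: P1→Plus; P2→Basic; P3→Basic; P4→Deluxe.
Only (P2, Basic) has each player best-responding; Nash payoffs (7, 3).
Vantage's commitment gain: 7 − 7 = 0.

0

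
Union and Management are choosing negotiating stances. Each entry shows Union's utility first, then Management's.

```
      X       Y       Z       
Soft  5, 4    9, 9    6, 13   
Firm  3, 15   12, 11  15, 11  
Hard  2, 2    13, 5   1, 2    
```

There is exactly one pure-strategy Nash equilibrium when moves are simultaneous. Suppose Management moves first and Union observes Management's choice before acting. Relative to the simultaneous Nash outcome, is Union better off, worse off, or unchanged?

Backward induction with Management moving first.
- X: Union compares 5, 3, 2 and picks Soft; Management would get 4.
- Y: Union compares 9, 12, 13 and picks Hard; Management would get 5.
- Z: Union compares 6, 15, 1 and picks Firm; Management would get 11.
Among 4, 5, 11, the best is 11 at Z. Subgame-perfect outcome: (Firm, Z) with payoffs (15, 11).
Under simultaneous play:
Union's best replies: X→Soft; Y→Hard; Z→Firm.
Management's best replies: Soft→Z; Firm→X; Hard→Y.
Only (Hard, Y) has each player best-responding; Nash payoffs (13, 5).
Union earns 15 sequentially versus 13 at the Nash outcome: better off.

better off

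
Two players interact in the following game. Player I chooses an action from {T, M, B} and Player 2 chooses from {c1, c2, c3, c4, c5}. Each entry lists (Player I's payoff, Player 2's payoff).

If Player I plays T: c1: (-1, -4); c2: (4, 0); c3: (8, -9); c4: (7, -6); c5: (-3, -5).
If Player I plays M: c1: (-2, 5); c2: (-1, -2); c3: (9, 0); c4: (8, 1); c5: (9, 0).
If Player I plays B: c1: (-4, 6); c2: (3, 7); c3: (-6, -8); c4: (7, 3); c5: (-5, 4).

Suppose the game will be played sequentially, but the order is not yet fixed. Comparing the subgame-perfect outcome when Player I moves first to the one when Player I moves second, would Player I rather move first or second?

second

If Player I leads: Player 2's best replies are T→c2, M→c1, B→c2; Player I's induced payoffs 4, -2, 3; outcome (T, c2), payoffs (4, 0).
If Player 2 leads: Player I's best replies are c1→T, c2→T, c3→M, c4→M, c5→M; Player 2's induced payoffs -4, 0, 0, 1, 0; outcome (M, c4), payoffs (8, 1).
Player I gets 4 moving first and 8 moving second, so Player I prefers to move second.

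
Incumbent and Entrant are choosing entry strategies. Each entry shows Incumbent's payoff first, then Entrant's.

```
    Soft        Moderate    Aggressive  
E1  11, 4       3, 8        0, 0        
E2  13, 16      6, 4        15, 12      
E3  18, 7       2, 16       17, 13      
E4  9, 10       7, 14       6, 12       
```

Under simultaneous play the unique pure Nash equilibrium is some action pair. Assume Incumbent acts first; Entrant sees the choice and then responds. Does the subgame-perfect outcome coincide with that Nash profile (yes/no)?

Entrant best-responds to each possible Incumbent move:
- E1: BR = Moderate, leader payoff 3.
- E2: BR = Soft, leader payoff 13.
- E3: BR = Moderate, leader payoff 2.
- E4: BR = Moderate, leader payoff 7.
Maximizing over 3, 13, 2, 7, Incumbent chooses E2. Subgame-perfect outcome: (E2, Soft) with payoffs (13, 16).
Under simultaneous play:
Incumbent's best replies: Soft→E3; Moderate→E4; Aggressive→E3.
Entrant's best replies: E1→Moderate; E2→Soft; E3→Moderate; E4→Moderate.
The unique mutual best reply is (E4, Moderate), giving (7, 14).
Sequential outcome (E2, Soft) differs from the Nash profile (E4, Moderate).

no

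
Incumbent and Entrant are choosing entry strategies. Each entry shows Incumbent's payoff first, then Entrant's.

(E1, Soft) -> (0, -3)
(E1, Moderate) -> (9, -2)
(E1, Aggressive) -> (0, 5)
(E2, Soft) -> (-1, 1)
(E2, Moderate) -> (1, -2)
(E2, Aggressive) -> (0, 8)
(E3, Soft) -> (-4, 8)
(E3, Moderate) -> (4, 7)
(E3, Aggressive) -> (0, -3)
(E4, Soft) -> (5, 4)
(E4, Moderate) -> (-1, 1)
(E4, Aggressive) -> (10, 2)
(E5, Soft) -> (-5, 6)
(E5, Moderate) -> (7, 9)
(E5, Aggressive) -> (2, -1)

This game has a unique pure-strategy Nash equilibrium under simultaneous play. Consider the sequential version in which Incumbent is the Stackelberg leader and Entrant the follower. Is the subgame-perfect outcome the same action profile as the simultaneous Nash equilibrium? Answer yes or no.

no

Work backward from Entrant's decision.
- E1 → Entrant plays Aggressive (best of -3, -2, 5); Incumbent gets 0.
- E2 → Entrant plays Aggressive (best of 1, -2, 8); Incumbent gets 0.
- E3 → Entrant plays Soft (best of 8, 7, -3); Incumbent gets -4.
- E4 → Entrant plays Soft (best of 4, 1, 2); Incumbent gets 5.
- E5 → Entrant plays Moderate (best of 6, 9, -1); Incumbent gets 7.
Incumbent's induced payoffs are 0, 0, -4, 5, 7, so Incumbent commits to E5. Subgame-perfect outcome: (E5, Moderate) with payoffs (7, 9).
Under simultaneous play:
Incumbent's best replies: Soft→E4; Moderate→E1; Aggressive→E4.
Entrant's best replies: E1→Aggressive; E2→Aggressive; E3→Soft; E4→Soft; E5→Moderate.
The unique mutual best reply is (E4, Soft), giving (5, 4).
Sequential outcome (E5, Moderate) differs from the Nash profile (E4, Soft).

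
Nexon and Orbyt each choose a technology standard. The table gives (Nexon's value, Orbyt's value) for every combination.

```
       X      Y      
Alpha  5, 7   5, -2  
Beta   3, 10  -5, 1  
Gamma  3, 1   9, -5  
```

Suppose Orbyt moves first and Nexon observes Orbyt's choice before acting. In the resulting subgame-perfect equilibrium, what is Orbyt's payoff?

7

Work backward from Nexon's decision.
- X: BR = Alpha, leader payoff 7.
- Y: BR = Gamma, leader payoff -5.
Maximizing over 7, -5, Orbyt chooses X. Subgame-perfect outcome: (Alpha, X) with payoffs (5, 7).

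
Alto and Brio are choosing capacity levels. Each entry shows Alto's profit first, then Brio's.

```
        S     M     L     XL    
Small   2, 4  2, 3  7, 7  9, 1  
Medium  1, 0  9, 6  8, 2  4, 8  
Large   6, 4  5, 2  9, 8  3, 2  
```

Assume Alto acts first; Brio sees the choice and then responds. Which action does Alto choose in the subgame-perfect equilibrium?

Backward induction with Alto moving first.
- Small: BR = L, leader payoff 7.
- Medium: BR = XL, leader payoff 4.
- Large: BR = L, leader payoff 9.
Maximizing over 7, 4, 9, Alto chooses Large. Subgame-perfect outcome: (Large, L) with payoffs (9, 8).

Large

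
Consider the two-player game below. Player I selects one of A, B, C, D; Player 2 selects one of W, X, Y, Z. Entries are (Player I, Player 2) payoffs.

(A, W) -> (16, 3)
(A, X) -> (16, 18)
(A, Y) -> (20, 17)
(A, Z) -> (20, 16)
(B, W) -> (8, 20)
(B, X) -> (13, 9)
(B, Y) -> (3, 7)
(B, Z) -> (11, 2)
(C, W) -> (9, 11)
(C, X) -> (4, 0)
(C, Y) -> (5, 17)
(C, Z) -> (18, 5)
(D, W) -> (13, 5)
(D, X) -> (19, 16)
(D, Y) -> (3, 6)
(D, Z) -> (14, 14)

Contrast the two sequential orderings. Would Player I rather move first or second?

second

If Player I leads: Player 2's best replies are A→X, B→W, C→Y, D→X; Player I's induced payoffs 16, 8, 5, 19; outcome (D, X), payoffs (19, 16).
If Player 2 leads: Player I's best replies are W→A, X→D, Y→A, Z→A; Player 2's induced payoffs 3, 16, 17, 16; outcome (A, Y), payoffs (20, 17).
Player I gets 19 moving first and 20 moving second, so Player I prefers to move second.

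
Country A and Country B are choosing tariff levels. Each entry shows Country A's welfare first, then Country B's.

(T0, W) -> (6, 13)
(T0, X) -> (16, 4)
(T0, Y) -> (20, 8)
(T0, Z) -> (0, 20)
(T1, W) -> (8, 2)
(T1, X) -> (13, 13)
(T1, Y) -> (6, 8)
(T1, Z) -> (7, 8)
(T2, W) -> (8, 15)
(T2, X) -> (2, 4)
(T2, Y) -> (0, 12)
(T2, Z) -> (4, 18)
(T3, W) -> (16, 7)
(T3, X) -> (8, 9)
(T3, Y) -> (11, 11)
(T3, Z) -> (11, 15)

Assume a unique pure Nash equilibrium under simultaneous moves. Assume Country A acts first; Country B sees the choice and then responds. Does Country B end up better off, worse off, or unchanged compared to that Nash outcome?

worse off

Work backward from Country B's decision.
- T0 → Country B plays Z (best of 13, 4, 8, 20); Country A gets 0.
- T1 → Country B plays X (best of 2, 13, 8, 8); Country A gets 13.
- T2 → Country B plays Z (best of 15, 4, 12, 18); Country A gets 4.
- T3 → Country B plays Z (best of 7, 9, 11, 15); Country A gets 11.
Among 0, 13, 4, 11, the best is 13 at T1. Subgame-perfect outcome: (T1, X) with payoffs (13, 13).
Now find the simultaneous Nash equilibrium.
Country A's best replies: W→T3; X→T0; Y→T0; Z→T3.
Country B's best replies: T0→Z; T1→X; T2→Z; T3→Z.
Only (T3, Z) has each player best-responding; Nash payoffs (11, 15).
Country B earns 13 sequentially versus 15 at the Nash outcome: worse off.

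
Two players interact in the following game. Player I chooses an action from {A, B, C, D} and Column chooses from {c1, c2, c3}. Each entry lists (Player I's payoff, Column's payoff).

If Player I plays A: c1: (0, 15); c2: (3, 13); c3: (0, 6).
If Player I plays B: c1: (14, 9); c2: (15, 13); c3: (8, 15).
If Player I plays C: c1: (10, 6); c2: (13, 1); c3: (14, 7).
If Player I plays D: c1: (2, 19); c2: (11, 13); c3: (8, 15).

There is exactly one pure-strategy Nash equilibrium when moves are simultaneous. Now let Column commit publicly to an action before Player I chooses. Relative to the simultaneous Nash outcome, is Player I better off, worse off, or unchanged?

Player I best-responds to each possible Column move:
- c1: Player I compares 0, 14, 10, 2 and picks B; Column would get 9.
- c2: Player I compares 3, 15, 13, 11 and picks B; Column would get 13.
- c3: Player I compares 0, 8, 14, 8 and picks C; Column would get 7.
Column's induced payoffs are 9, 13, 7, so Column commits to c2. Subgame-perfect outcome: (B, c2) with payoffs (15, 13).
Now find the simultaneous Nash equilibrium.
Player I's best replies: c1→B; c2→B; c3→C.
Column's best replies: A→c1; B→c3; C→c3; D→c1.
The unique mutual best reply is (C, c3), giving (14, 7).
Player I earns 15 sequentially versus 14 at the Nash outcome: better off.

better off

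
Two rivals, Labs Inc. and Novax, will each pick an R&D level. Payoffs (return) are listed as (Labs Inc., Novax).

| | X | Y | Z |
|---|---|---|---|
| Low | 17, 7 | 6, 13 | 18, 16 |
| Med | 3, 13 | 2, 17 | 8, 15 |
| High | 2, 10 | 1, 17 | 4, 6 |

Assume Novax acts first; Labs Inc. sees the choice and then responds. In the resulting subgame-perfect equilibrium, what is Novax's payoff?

Work backward from Labs Inc.'s decision.
- X: BR = Low, leader payoff 7.
- Y: BR = Low, leader payoff 13.
- Z: BR = Low, leader payoff 16.
Maximizing over 7, 13, 16, Novax chooses Z. Subgame-perfect outcome: (Low, Z) with payoffs (18, 16).

16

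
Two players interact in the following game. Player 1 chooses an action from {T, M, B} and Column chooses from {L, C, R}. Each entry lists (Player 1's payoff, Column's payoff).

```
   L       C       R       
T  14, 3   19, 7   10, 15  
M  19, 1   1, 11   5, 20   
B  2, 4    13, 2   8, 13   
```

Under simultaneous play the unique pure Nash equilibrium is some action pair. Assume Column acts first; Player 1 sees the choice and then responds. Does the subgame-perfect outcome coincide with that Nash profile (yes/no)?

yes

Work backward from Player 1's decision.
- L → Player 1 plays M (best of 14, 19, 2); Column gets 1.
- C → Player 1 plays T (best of 19, 1, 13); Column gets 7.
- R → Player 1 plays T (best of 10, 5, 8); Column gets 15.
Among 1, 7, 15, the best is 15 at R. Subgame-perfect outcome: (T, R) with payoffs (10, 15).
For the simultaneous game, intersect best replies.
Player 1's best replies: L→M; C→T; R→T.
Column's best replies: T→R; M→R; B→R.
The unique mutual best reply is (T, R), giving (10, 15).
Sequential outcome (T, R) coincides with the Nash profile (T, R).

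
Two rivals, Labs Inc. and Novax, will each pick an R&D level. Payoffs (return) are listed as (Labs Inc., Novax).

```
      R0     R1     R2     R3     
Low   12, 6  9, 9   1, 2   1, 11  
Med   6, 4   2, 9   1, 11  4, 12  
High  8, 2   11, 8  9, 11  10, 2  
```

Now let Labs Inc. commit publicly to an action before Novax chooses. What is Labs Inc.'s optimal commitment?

High

Backward induction with Labs Inc. moving first.
- Low: BR = R3, leader payoff 1.
- Med: BR = R3, leader payoff 4.
- High: BR = R2, leader payoff 9.
Among 1, 4, 9, the best is 9 at High. Subgame-perfect outcome: (High, R2) with payoffs (9, 11).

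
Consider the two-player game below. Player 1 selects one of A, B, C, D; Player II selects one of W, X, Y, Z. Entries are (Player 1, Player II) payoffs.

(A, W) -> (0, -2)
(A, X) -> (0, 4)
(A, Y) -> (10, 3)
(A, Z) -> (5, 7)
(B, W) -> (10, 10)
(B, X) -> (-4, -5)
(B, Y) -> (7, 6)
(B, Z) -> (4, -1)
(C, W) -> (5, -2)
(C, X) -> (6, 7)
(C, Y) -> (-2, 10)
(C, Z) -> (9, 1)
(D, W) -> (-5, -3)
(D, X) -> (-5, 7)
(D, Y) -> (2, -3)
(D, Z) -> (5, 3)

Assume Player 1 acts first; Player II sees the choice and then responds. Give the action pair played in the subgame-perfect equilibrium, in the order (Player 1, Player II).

Solve by backward induction (Player 1 leads).
- A: Player II compares -2, 4, 3, 7 and picks Z; Player 1 would get 5.
- B: Player II compares 10, -5, 6, -1 and picks W; Player 1 would get 10.
- C: Player II compares -2, 7, 10, 1 and picks Y; Player 1 would get -2.
- D: Player II compares -3, 7, -3, 3 and picks X; Player 1 would get -5.
Among 5, 10, -2, -5, the best is 10 at B. Subgame-perfect outcome: (B, W) with payoffs (10, 10).

(B, W)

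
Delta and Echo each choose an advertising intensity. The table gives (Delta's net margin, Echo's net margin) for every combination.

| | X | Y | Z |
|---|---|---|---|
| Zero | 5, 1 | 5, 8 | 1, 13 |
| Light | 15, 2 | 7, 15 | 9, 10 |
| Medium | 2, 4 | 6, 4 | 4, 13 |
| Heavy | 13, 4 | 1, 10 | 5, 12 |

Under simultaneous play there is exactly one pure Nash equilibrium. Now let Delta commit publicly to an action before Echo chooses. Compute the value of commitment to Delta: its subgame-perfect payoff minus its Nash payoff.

0

Solve by backward induction (Delta leads).
- Zero → Echo plays Z (best of 1, 8, 13); Delta gets 1.
- Light → Echo plays Y (best of 2, 15, 10); Delta gets 7.
- Medium → Echo plays Z (best of 4, 4, 13); Delta gets 4.
- Heavy → Echo plays Z (best of 4, 10, 12); Delta gets 5.
Maximizing over 1, 7, 4, 5, Delta chooses Light. Subgame-perfect outcome: (Light, Y) with payoffs (7, 15).
Under simultaneous play:
Delta's best replies: X→Light; Y→Light; Z→Light.
Echo's best replies: Zero→Z; Light→Y; Medium→Z; Heavy→Z.
The unique mutual best reply is (Light, Y), giving (7, 15).
Delta's commitment gain: 7 − 7 = 0.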